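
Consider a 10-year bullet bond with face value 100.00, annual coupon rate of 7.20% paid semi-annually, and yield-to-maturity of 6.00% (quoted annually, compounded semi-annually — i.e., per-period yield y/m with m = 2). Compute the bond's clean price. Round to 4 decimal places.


Answer: Price = 108.9265

Derivation:
Coupon per period c = face * coupon_rate / m = 3.600000
Periods per year m = 2; per-period yield y/m = 0.030000
Number of cashflows N = 20
Cashflows (t years, CF_t, discount factor 1/(1+y/m)^(m*t), PV):
  t = 0.5000: CF_t = 3.600000, DF = 0.970874, PV = 3.495146
  t = 1.0000: CF_t = 3.600000, DF = 0.942596, PV = 3.393345
  t = 1.5000: CF_t = 3.600000, DF = 0.915142, PV = 3.294510
  t = 2.0000: CF_t = 3.600000, DF = 0.888487, PV = 3.198553
  t = 2.5000: CF_t = 3.600000, DF = 0.862609, PV = 3.105392
  t = 3.0000: CF_t = 3.600000, DF = 0.837484, PV = 3.014943
  t = 3.5000: CF_t = 3.600000, DF = 0.813092, PV = 2.927129
  t = 4.0000: CF_t = 3.600000, DF = 0.789409, PV = 2.841873
  t = 4.5000: CF_t = 3.600000, DF = 0.766417, PV = 2.759100
  t = 5.0000: CF_t = 3.600000, DF = 0.744094, PV = 2.678738
  t = 5.5000: CF_t = 3.600000, DF = 0.722421, PV = 2.600717
  t = 6.0000: CF_t = 3.600000, DF = 0.701380, PV = 2.524968
  t = 6.5000: CF_t = 3.600000, DF = 0.680951, PV = 2.451425
  t = 7.0000: CF_t = 3.600000, DF = 0.661118, PV = 2.380024
  t = 7.5000: CF_t = 3.600000, DF = 0.641862, PV = 2.310703
  t = 8.0000: CF_t = 3.600000, DF = 0.623167, PV = 2.243401
  t = 8.5000: CF_t = 3.600000, DF = 0.605016, PV = 2.178059
  t = 9.0000: CF_t = 3.600000, DF = 0.587395, PV = 2.114621
  t = 9.5000: CF_t = 3.600000, DF = 0.570286, PV = 2.053030
  t = 10.0000: CF_t = 103.600000, DF = 0.553676, PV = 57.360808
Price P = sum_t PV_t = 108.926485


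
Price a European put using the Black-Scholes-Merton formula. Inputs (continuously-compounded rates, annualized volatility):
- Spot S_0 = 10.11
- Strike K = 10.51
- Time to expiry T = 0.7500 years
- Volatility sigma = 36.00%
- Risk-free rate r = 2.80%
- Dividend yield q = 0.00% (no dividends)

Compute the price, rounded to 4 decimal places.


d1 = (ln(S/K) + (r - q + 0.5*sigma^2) * T) / (sigma * sqrt(T)) = 0.09878414
d2 = d1 - sigma * sqrt(T) = -0.21298500
exp(-rT) = 0.97921896; exp(-qT) = 1.00000000
P = K * exp(-rT) * N(-d2) - S_0 * exp(-qT) * N(-d1)
N(-d1) = 0.46065483; N(-d2) = 0.58433067
P = 10.5100 * 0.97921896 * 0.58433067 - 10.1100 * 1.00000000 * 0.46065483 = 1.3565

Answer: Price = 1.3565


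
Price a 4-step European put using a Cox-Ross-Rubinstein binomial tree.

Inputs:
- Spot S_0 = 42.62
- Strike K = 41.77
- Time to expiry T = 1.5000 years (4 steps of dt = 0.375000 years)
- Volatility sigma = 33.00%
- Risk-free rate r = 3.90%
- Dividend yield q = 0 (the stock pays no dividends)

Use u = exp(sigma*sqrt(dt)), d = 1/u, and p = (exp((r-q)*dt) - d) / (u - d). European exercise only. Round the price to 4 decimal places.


Answer: Price = V(0,0) = 4.8196

Derivation:
dt = T/N = 0.375000
u = exp(sigma*sqrt(dt)) = 1.223949; d = 1/u = 0.817027
p = (exp((r-q)*dt) - d) / (u - d) = 0.485855
Discount per step: exp(-r*dt) = 0.985481
Stock lattice S(k, i) with i counting down-moves:
  k=0: S(0,0) = 42.6200
  k=1: S(1,0) = 52.1647; S(1,1) = 34.8217
  k=2: S(2,0) = 63.8470; S(2,1) = 42.6200; S(2,2) = 28.4503
  k=3: S(3,0) = 78.1455; S(3,1) = 52.1647; S(3,2) = 34.8217; S(3,3) = 23.2446
  k=4: S(4,0) = 95.6461; S(4,1) = 63.8470; S(4,2) = 42.6200; S(4,3) = 28.4503; S(4,4) = 18.9915
Terminal payoffs V(N, i) = max(K - S_T, 0):
  V(4,0) = 0.000000; V(4,1) = 0.000000; V(4,2) = 0.000000; V(4,3) = 13.319725; V(4,4) = 22.778490
Backward induction: V(k, i) = exp(-r*dt) * [p * V(k+1, i) + (1-p) * V(k+1, i+1)].
  V(3,0) = exp(-r*dt) * [p*0.000000 + (1-p)*0.000000] = 0.000000
  V(3,1) = exp(-r*dt) * [p*0.000000 + (1-p)*0.000000] = 0.000000
  V(3,2) = exp(-r*dt) * [p*0.000000 + (1-p)*13.319725] = 6.748841
  V(3,3) = exp(-r*dt) * [p*13.319725 + (1-p)*22.778490] = 17.918911
  V(2,0) = exp(-r*dt) * [p*0.000000 + (1-p)*0.000000] = 0.000000
  V(2,1) = exp(-r*dt) * [p*0.000000 + (1-p)*6.748841] = 3.419504
  V(2,2) = exp(-r*dt) * [p*6.748841 + (1-p)*17.918911] = 12.310511
  V(1,0) = exp(-r*dt) * [p*0.000000 + (1-p)*3.419504] = 1.732595
  V(1,1) = exp(-r*dt) * [p*3.419504 + (1-p)*12.310511] = 7.874755
  V(0,0) = exp(-r*dt) * [p*1.732595 + (1-p)*7.874755] = 4.819551


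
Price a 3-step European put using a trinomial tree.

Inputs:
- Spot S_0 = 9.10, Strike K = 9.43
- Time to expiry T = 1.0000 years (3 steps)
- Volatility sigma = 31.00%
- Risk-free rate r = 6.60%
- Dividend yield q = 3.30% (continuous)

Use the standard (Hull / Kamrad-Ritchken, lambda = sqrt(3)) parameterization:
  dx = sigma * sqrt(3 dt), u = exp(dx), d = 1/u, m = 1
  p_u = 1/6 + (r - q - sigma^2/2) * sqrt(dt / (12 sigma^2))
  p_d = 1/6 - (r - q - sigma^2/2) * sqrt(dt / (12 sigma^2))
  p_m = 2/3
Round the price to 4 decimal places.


Answer: Price = V(0,0) = 1.0528

Derivation:
dt = T/N = 0.333333; dx = sigma*sqrt(3*dt) = 0.310000
u = exp(dx) = 1.363425; d = 1/u = 0.733447
p_u = 0.158575, p_m = 0.666667, p_d = 0.174758
Discount per step: exp(-r*dt) = 0.978240
Stock lattice S(k, j) with j the centered position index:
  k=0: S(0,+0) = 9.1000
  k=1: S(1,-1) = 6.6744; S(1,+0) = 9.1000; S(1,+1) = 12.4072
  k=2: S(2,-2) = 4.8953; S(2,-1) = 6.6744; S(2,+0) = 9.1000; S(2,+1) = 12.4072; S(2,+2) = 16.9162
  k=3: S(3,-3) = 3.5904; S(3,-2) = 4.8953; S(3,-1) = 6.6744; S(3,+0) = 9.1000; S(3,+1) = 12.4072; S(3,+2) = 16.9162; S(3,+3) = 23.0640
Terminal payoffs V(N, j) = max(K - S_T, 0):
  V(3,-3) = 5.839561; V(3,-2) = 4.534706; V(3,-1) = 2.755633; V(3,+0) = 0.330000; V(3,+1) = 0.000000; V(3,+2) = 0.000000; V(3,+3) = 0.000000
Backward induction: V(k, j) = exp(-r*dt) * [p_u * V(k+1, j+1) + p_m * V(k+1, j) + p_d * V(k+1, j-1)]
  V(2,-2) = exp(-r*dt) * [p_u*2.755633 + p_m*4.534706 + p_d*5.839561] = 4.383125
  V(2,-1) = exp(-r*dt) * [p_u*0.330000 + p_m*2.755633 + p_d*4.534706] = 2.623537
  V(2,+0) = exp(-r*dt) * [p_u*0.000000 + p_m*0.330000 + p_d*2.755633] = 0.686303
  V(2,+1) = exp(-r*dt) * [p_u*0.000000 + p_m*0.000000 + p_d*0.330000] = 0.056415
  V(2,+2) = exp(-r*dt) * [p_u*0.000000 + p_m*0.000000 + p_d*0.000000] = 0.000000
  V(1,-1) = exp(-r*dt) * [p_u*0.686303 + p_m*2.623537 + p_d*4.383125] = 2.566748
  V(1,+0) = exp(-r*dt) * [p_u*0.056415 + p_m*0.686303 + p_d*2.623537] = 0.904839
  V(1,+1) = exp(-r*dt) * [p_u*0.000000 + p_m*0.056415 + p_d*0.686303] = 0.154119
  V(0,+0) = exp(-r*dt) * [p_u*0.154119 + p_m*0.904839 + p_d*2.566748] = 1.052807


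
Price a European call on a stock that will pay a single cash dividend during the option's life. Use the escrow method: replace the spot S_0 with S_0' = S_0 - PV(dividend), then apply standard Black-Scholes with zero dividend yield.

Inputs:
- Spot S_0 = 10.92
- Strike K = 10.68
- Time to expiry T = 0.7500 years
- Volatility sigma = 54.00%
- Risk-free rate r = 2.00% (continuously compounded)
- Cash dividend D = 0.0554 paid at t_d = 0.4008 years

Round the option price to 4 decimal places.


PV(D) = D * exp(-r * t_d) = 0.0554 * 0.99201604 = 0.05495769
S_0' = S_0 - PV(D) = 10.9200 - 0.05495769 = 10.86504231
d1 = (ln(S_0'/K) + (r + sigma^2/2)*T) / (sigma*sqrt(T)) = 0.30263348
d2 = d1 - sigma*sqrt(T) = -0.16502023
exp(-rT) = 0.98511194
N(d1) = 0.61891540; N(d2) = 0.43446403
C = S_0' * N(d1) - K * exp(-rT) * N(d2) = 10.86504231 * 0.61891540 - 10.6800 * 0.98511194 * 0.43446403 = 2.1535

Answer: Price = 2.1535


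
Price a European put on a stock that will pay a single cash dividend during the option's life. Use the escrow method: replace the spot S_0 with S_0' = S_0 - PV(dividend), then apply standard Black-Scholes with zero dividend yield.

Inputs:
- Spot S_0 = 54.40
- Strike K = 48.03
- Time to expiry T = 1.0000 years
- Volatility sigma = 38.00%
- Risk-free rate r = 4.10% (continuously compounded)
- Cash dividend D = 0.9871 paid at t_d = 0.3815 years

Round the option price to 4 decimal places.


PV(D) = D * exp(-r * t_d) = 0.9871 * 0.98448019 = 0.97178040
S_0' = S_0 - PV(D) = 54.4000 - 0.97178040 = 53.42821960
d1 = (ln(S_0'/K) + (r + sigma^2/2)*T) / (sigma*sqrt(T)) = 0.57819276
d2 = d1 - sigma*sqrt(T) = 0.19819276
exp(-rT) = 0.95982913
N(-d1) = 0.28156699; N(-d2) = 0.42144713
P = K * exp(-rT) * N(-d2) - S_0' * N(-d1) = 48.0300 * 0.95982913 * 0.42144713 - 53.42821960 * 0.28156699 = 4.3853

Answer: Price = 4.3853


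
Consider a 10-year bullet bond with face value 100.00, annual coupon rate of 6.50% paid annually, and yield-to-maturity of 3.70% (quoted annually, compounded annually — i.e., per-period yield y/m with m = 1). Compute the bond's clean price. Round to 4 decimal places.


Answer: Price = 123.0535

Derivation:
Coupon per period c = face * coupon_rate / m = 6.500000
Periods per year m = 1; per-period yield y/m = 0.037000
Number of cashflows N = 10
Cashflows (t years, CF_t, discount factor 1/(1+y/m)^(m*t), PV):
  t = 1.0000: CF_t = 6.500000, DF = 0.964320, PV = 6.268081
  t = 2.0000: CF_t = 6.500000, DF = 0.929913, PV = 6.044437
  t = 3.0000: CF_t = 6.500000, DF = 0.896734, PV = 5.828772
  t = 4.0000: CF_t = 6.500000, DF = 0.864739, PV = 5.620803
  t = 5.0000: CF_t = 6.500000, DF = 0.833885, PV = 5.420253
  t = 6.0000: CF_t = 6.500000, DF = 0.804132, PV = 5.226859
  t = 7.0000: CF_t = 6.500000, DF = 0.775441, PV = 5.040366
  t = 8.0000: CF_t = 6.500000, DF = 0.747773, PV = 4.860526
  t = 9.0000: CF_t = 6.500000, DF = 0.721093, PV = 4.687104
  t = 10.0000: CF_t = 106.500000, DF = 0.695364, PV = 74.056306
Price P = sum_t PV_t = 123.053507


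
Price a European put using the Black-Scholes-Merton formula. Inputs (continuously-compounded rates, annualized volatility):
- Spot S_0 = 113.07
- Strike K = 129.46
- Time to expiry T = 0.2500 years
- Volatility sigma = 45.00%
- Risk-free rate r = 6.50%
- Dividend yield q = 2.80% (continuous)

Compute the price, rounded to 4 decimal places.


Answer: Price = 19.9129

Derivation:
d1 = (ln(S/K) + (r - q + 0.5*sigma^2) * T) / (sigma * sqrt(T)) = -0.44801048
d2 = d1 - sigma * sqrt(T) = -0.67301048
exp(-rT) = 0.98388132; exp(-qT) = 0.99302444
P = K * exp(-rT) * N(-d2) - S_0 * exp(-qT) * N(-d1)
N(-d1) = 0.67292718; N(-d2) = 0.74952969
P = 129.4600 * 0.98388132 * 0.74952969 - 113.0700 * 0.99302444 * 0.67292718 = 19.9129


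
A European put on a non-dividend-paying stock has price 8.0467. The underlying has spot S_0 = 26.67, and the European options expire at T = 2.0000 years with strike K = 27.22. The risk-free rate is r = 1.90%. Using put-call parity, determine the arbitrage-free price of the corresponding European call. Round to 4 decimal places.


Answer: Call price = 8.5117

Derivation:
Put-call parity: C - P = S_0 * exp(-qT) - K * exp(-rT).
S_0 * exp(-qT) = 26.6700 * 1.00000000 = 26.67000000
K * exp(-rT) = 27.2200 * 0.96271294 = 26.20504625
C = P + S*exp(-qT) - K*exp(-rT)
C = 8.0467 + 26.67000000 - 26.20504625 = 8.5117


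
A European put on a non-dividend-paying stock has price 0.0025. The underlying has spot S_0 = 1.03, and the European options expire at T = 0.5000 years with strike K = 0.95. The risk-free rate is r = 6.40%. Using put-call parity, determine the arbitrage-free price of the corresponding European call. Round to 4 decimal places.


Put-call parity: C - P = S_0 * exp(-qT) - K * exp(-rT).
S_0 * exp(-qT) = 1.0300 * 1.00000000 = 1.03000000
K * exp(-rT) = 0.9500 * 0.96850658 = 0.92008125
C = P + S*exp(-qT) - K*exp(-rT)
C = 0.0025 + 1.03000000 - 0.92008125 = 0.1124

Answer: Call price = 0.1124


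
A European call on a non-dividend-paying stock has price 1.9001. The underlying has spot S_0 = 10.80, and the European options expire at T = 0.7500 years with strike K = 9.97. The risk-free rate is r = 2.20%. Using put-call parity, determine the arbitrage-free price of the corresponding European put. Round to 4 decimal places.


Put-call parity: C - P = S_0 * exp(-qT) - K * exp(-rT).
S_0 * exp(-qT) = 10.8000 * 1.00000000 = 10.80000000
K * exp(-rT) = 9.9700 * 0.98363538 = 9.80684473
P = C - S*exp(-qT) + K*exp(-rT)
P = 1.9001 - 10.80000000 + 9.80684473 = 0.9069

Answer: Put price = 0.9069


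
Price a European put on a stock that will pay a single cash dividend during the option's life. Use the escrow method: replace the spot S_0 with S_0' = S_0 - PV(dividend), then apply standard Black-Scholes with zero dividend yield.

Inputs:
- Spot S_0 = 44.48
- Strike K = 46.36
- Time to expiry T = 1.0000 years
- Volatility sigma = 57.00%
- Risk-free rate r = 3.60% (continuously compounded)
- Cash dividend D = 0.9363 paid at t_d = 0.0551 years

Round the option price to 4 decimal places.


PV(D) = D * exp(-r * t_d) = 0.9363 * 0.99801837 = 0.93444460
S_0' = S_0 - PV(D) = 44.4800 - 0.93444460 = 43.54555540
d1 = (ln(S_0'/K) + (r + sigma^2/2)*T) / (sigma*sqrt(T)) = 0.23828179
d2 = d1 - sigma*sqrt(T) = -0.33171821
exp(-rT) = 0.96464029
N(-d1) = 0.40583127; N(-d2) = 0.62994897
P = K * exp(-rT) * N(-d2) - S_0' * N(-d1) = 46.3600 * 0.96464029 * 0.62994897 - 43.54555540 * 0.40583127 = 10.4996

Answer: Price = 10.4996


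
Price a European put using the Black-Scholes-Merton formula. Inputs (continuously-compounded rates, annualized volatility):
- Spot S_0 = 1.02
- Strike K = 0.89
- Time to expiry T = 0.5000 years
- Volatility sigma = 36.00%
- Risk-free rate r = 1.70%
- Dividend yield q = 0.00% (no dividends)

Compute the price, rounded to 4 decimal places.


Answer: Price = 0.0426

Derivation:
d1 = (ln(S/K) + (r - q + 0.5*sigma^2) * T) / (sigma * sqrt(T)) = 0.69625051
d2 = d1 - sigma * sqrt(T) = 0.44169206
exp(-rT) = 0.99153602; exp(-qT) = 1.00000000
P = K * exp(-rT) * N(-d2) - S_0 * exp(-qT) * N(-d1)
N(-d1) = 0.24313598; N(-d2) = 0.32935603
P = 0.8900 * 0.99153602 * 0.32935603 - 1.0200 * 1.00000000 * 0.24313598 = 0.0426


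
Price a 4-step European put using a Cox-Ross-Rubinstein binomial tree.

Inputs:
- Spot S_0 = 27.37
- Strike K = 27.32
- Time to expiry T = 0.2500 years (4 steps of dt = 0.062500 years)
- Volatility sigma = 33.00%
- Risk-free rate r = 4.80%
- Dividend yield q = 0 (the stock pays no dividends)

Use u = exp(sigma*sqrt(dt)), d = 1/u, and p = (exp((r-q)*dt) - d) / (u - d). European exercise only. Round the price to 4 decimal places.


Answer: Price = V(0,0) = 1.5071

Derivation:
dt = T/N = 0.062500
u = exp(sigma*sqrt(dt)) = 1.085999; d = 1/u = 0.920811
p = (exp((r-q)*dt) - d) / (u - d) = 0.497575
Discount per step: exp(-r*dt) = 0.997004
Stock lattice S(k, i) with i counting down-moves:
  k=0: S(0,0) = 27.3700
  k=1: S(1,0) = 29.7238; S(1,1) = 25.2026
  k=2: S(2,0) = 32.2800; S(2,1) = 27.3700; S(2,2) = 23.2069
  k=3: S(3,0) = 35.0560; S(3,1) = 29.7238; S(3,2) = 25.2026; S(3,3) = 21.3691
  k=4: S(4,0) = 38.0708; S(4,1) = 32.2800; S(4,2) = 27.3700; S(4,3) = 23.2069; S(4,4) = 19.6769
Terminal payoffs V(N, i) = max(K - S_T, 0):
  V(4,0) = 0.000000; V(4,1) = 0.000000; V(4,2) = 0.000000; V(4,3) = 4.113149; V(4,4) = 7.643057
Backward induction: V(k, i) = exp(-r*dt) * [p * V(k+1, i) + (1-p) * V(k+1, i+1)].
  V(3,0) = exp(-r*dt) * [p*0.000000 + (1-p)*0.000000] = 0.000000
  V(3,1) = exp(-r*dt) * [p*0.000000 + (1-p)*0.000000] = 0.000000
  V(3,2) = exp(-r*dt) * [p*0.000000 + (1-p)*4.113149] = 2.060358
  V(3,3) = exp(-r*dt) * [p*4.113149 + (1-p)*7.643057] = 5.869029
  V(2,0) = exp(-r*dt) * [p*0.000000 + (1-p)*0.000000] = 0.000000
  V(2,1) = exp(-r*dt) * [p*0.000000 + (1-p)*2.060358] = 1.032074
  V(2,2) = exp(-r*dt) * [p*2.060358 + (1-p)*5.869029] = 3.962025
  V(1,0) = exp(-r*dt) * [p*0.000000 + (1-p)*1.032074] = 0.516986
  V(1,1) = exp(-r*dt) * [p*1.032074 + (1-p)*3.962025] = 2.496653
  V(0,0) = exp(-r*dt) * [p*0.516986 + (1-p)*2.496653] = 1.507092


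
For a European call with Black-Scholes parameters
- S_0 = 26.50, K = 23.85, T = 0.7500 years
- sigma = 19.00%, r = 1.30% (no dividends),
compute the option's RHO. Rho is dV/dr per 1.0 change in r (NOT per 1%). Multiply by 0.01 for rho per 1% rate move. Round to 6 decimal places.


d1 = 0.7818417523; d2 = 0.6172969256
phi(d1) = 0.2938820461; exp(-qT) = 1.0000000000; exp(-rT) = 0.9902973771
N(d2) = 0.7314805528
Rho = K*T*exp(-rT)*N(d2) = 23.8500 * 0.7500 * 0.9902973771 * 0.7314805528 = 12.957406

Answer: Rho = 12.957406


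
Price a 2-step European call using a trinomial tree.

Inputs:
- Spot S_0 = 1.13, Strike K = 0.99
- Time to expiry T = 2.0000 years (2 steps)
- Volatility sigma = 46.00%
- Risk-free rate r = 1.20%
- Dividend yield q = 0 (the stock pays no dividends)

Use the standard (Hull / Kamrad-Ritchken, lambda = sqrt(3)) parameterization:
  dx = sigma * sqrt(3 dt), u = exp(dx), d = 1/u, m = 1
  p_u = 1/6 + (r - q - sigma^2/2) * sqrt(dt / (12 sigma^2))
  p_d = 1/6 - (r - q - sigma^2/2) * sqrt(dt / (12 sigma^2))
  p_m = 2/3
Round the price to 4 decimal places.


Answer: Price = V(0,0) = 0.3321

Derivation:
dt = T/N = 1.000000; dx = sigma*sqrt(3*dt) = 0.796743
u = exp(dx) = 2.218305; d = 1/u = 0.450795
p_u = 0.107802, p_m = 0.666667, p_d = 0.225531
Discount per step: exp(-r*dt) = 0.988072
Stock lattice S(k, j) with j the centered position index:
  k=0: S(0,+0) = 1.1300
  k=1: S(1,-1) = 0.5094; S(1,+0) = 1.1300; S(1,+1) = 2.5067
  k=2: S(2,-2) = 0.2296; S(2,-1) = 0.5094; S(2,+0) = 1.1300; S(2,+1) = 2.5067; S(2,+2) = 5.5606
Terminal payoffs V(N, j) = max(S_T - K, 0):
  V(2,-2) = 0.000000; V(2,-1) = 0.000000; V(2,+0) = 0.140000; V(2,+1) = 1.516685; V(2,+2) = 4.570591
Backward induction: V(k, j) = exp(-r*dt) * [p_u * V(k+1, j+1) + p_m * V(k+1, j) + p_d * V(k+1, j-1)]
  V(1,-1) = exp(-r*dt) * [p_u*0.140000 + p_m*0.000000 + p_d*0.000000] = 0.014912
  V(1,+0) = exp(-r*dt) * [p_u*1.516685 + p_m*0.140000 + p_d*0.000000] = 0.253771
  V(1,+1) = exp(-r*dt) * [p_u*4.570591 + p_m*1.516685 + p_d*0.140000] = 1.517102
  V(0,+0) = exp(-r*dt) * [p_u*1.517102 + p_m*0.253771 + p_d*0.014912] = 0.332082


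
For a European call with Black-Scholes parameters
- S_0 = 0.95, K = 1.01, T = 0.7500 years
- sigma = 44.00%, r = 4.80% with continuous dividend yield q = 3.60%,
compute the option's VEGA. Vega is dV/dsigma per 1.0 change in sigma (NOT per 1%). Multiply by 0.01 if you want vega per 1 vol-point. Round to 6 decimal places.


d1 = 0.0534216293; d2 = -0.3276295484
phi(d1) = 0.3983734216; exp(-qT) = 0.9733612415; exp(-rT) = 0.9646402935
Vega = S * exp(-qT) * phi(d1) * sqrt(T) = 0.9500 * 0.9733612415 * 0.3983734216 * 0.8660254038 = 0.319021

Answer: Vega = 0.319021


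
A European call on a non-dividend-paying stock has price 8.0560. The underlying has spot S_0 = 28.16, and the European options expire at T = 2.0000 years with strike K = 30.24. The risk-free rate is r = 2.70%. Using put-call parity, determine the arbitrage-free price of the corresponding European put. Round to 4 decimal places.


Answer: Put price = 8.5463

Derivation:
Put-call parity: C - P = S_0 * exp(-qT) - K * exp(-rT).
S_0 * exp(-qT) = 28.1600 * 1.00000000 = 28.16000000
K * exp(-rT) = 30.2400 * 0.94743211 = 28.65034690
P = C - S*exp(-qT) + K*exp(-rT)
P = 8.0560 - 28.16000000 + 28.65034690 = 8.5463


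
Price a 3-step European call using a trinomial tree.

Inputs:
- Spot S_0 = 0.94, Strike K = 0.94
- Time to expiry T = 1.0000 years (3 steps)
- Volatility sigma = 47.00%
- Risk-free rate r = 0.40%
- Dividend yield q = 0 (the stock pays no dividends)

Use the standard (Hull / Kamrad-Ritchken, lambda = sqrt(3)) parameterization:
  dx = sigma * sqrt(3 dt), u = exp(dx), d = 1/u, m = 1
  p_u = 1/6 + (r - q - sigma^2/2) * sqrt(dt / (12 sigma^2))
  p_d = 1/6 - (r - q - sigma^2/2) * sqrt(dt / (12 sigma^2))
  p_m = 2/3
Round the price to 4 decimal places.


dt = T/N = 0.333333; dx = sigma*sqrt(3*dt) = 0.470000
u = exp(dx) = 1.599994; d = 1/u = 0.625002
p_u = 0.128918, p_m = 0.666667, p_d = 0.204415
Discount per step: exp(-r*dt) = 0.998668
Stock lattice S(k, j) with j the centered position index:
  k=0: S(0,+0) = 0.9400
  k=1: S(1,-1) = 0.5875; S(1,+0) = 0.9400; S(1,+1) = 1.5040
  k=2: S(2,-2) = 0.3672; S(2,-1) = 0.5875; S(2,+0) = 0.9400; S(2,+1) = 1.5040; S(2,+2) = 2.4064
  k=3: S(3,-3) = 0.2295; S(3,-2) = 0.3672; S(3,-1) = 0.5875; S(3,+0) = 0.9400; S(3,+1) = 1.5040; S(3,+2) = 2.4064; S(3,+3) = 3.8502
Terminal payoffs V(N, j) = max(S_T - K, 0):
  V(3,-3) = 0.000000; V(3,-2) = 0.000000; V(3,-1) = 0.000000; V(3,+0) = 0.000000; V(3,+1) = 0.563995; V(3,+2) = 1.466383; V(3,+3) = 2.910198
Backward induction: V(k, j) = exp(-r*dt) * [p_u * V(k+1, j+1) + p_m * V(k+1, j) + p_d * V(k+1, j-1)]
  V(2,-2) = exp(-r*dt) * [p_u*0.000000 + p_m*0.000000 + p_d*0.000000] = 0.000000
  V(2,-1) = exp(-r*dt) * [p_u*0.000000 + p_m*0.000000 + p_d*0.000000] = 0.000000
  V(2,+0) = exp(-r*dt) * [p_u*0.563995 + p_m*0.000000 + p_d*0.000000] = 0.072612
  V(2,+1) = exp(-r*dt) * [p_u*1.466383 + p_m*0.563995 + p_d*0.000000] = 0.564287
  V(2,+2) = exp(-r*dt) * [p_u*2.910198 + p_m*1.466383 + p_d*0.563995] = 1.466099
  V(1,-1) = exp(-r*dt) * [p_u*0.072612 + p_m*0.000000 + p_d*0.000000] = 0.009349
  V(1,+0) = exp(-r*dt) * [p_u*0.564287 + p_m*0.072612 + p_d*0.000000] = 0.120994
  V(1,+1) = exp(-r*dt) * [p_u*1.466099 + p_m*0.564287 + p_d*0.072612] = 0.579269
  V(0,+0) = exp(-r*dt) * [p_u*0.579269 + p_m*0.120994 + p_d*0.009349] = 0.157042

Answer: Price = V(0,0) = 0.1570


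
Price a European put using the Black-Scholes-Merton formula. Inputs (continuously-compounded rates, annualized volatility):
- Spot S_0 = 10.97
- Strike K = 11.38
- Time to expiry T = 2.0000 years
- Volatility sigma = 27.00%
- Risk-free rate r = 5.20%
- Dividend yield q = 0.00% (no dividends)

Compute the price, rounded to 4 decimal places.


Answer: Price = 1.2745

Derivation:
d1 = (ln(S/K) + (r - q + 0.5*sigma^2) * T) / (sigma * sqrt(T)) = 0.36718967
d2 = d1 - sigma * sqrt(T) = -0.01464799
exp(-rT) = 0.90122530; exp(-qT) = 1.00000000
P = K * exp(-rT) * N(-d2) - S_0 * exp(-qT) * N(-d1)
N(-d1) = 0.35673877; N(-d2) = 0.50584349
P = 11.3800 * 0.90122530 * 0.50584349 - 10.9700 * 1.00000000 * 0.35673877 = 1.2745


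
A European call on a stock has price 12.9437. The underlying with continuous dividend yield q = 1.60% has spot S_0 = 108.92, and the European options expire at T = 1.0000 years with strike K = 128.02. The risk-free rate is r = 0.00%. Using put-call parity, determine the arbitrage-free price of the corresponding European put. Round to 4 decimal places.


Put-call parity: C - P = S_0 * exp(-qT) - K * exp(-rT).
S_0 * exp(-qT) = 108.9200 * 0.98412732 = 107.19114770
K * exp(-rT) = 128.0200 * 1.00000000 = 128.02000000
P = C - S*exp(-qT) + K*exp(-rT)
P = 12.9437 - 107.19114770 + 128.02000000 = 33.7726

Answer: Put price = 33.7726


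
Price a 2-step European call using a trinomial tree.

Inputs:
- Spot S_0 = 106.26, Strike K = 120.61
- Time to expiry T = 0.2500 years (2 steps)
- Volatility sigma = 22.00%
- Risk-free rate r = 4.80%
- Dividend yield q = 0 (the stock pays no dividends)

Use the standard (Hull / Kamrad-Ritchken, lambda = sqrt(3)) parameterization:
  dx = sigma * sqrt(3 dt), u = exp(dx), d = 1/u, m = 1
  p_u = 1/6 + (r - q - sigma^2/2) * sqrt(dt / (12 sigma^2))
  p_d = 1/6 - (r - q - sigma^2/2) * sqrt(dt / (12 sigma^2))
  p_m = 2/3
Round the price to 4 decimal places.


Answer: Price = V(0,0) = 0.8057

Derivation:
dt = T/N = 0.125000; dx = sigma*sqrt(3*dt) = 0.134722
u = exp(dx) = 1.144219; d = 1/u = 0.873959
p_u = 0.177708, p_m = 0.666667, p_d = 0.155625
Discount per step: exp(-r*dt) = 0.994018
Stock lattice S(k, j) with j the centered position index:
  k=0: S(0,+0) = 106.2600
  k=1: S(1,-1) = 92.8669; S(1,+0) = 106.2600; S(1,+1) = 121.5847
  k=2: S(2,-2) = 81.1618; S(2,-1) = 92.8669; S(2,+0) = 106.2600; S(2,+1) = 121.5847; S(2,+2) = 139.1194
Terminal payoffs V(N, j) = max(S_T - K, 0):
  V(2,-2) = 0.000000; V(2,-1) = 0.000000; V(2,+0) = 0.000000; V(2,+1) = 0.974666; V(2,+2) = 18.509433
Backward induction: V(k, j) = exp(-r*dt) * [p_u * V(k+1, j+1) + p_m * V(k+1, j) + p_d * V(k+1, j-1)]
  V(1,-1) = exp(-r*dt) * [p_u*0.000000 + p_m*0.000000 + p_d*0.000000] = 0.000000
  V(1,+0) = exp(-r*dt) * [p_u*0.974666 + p_m*0.000000 + p_d*0.000000] = 0.172170
  V(1,+1) = exp(-r*dt) * [p_u*18.509433 + p_m*0.974666 + p_d*0.000000] = 3.915487
  V(0,+0) = exp(-r*dt) * [p_u*3.915487 + p_m*0.172170 + p_d*0.000000] = 0.805744


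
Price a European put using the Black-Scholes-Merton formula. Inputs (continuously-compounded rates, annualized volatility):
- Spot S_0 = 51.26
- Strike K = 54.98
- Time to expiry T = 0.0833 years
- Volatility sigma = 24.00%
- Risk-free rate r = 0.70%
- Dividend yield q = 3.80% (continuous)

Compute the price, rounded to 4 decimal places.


d1 = (ln(S/K) + (r - q + 0.5*sigma^2) * T) / (sigma * sqrt(T)) = -1.01405909
d2 = d1 - sigma * sqrt(T) = -1.08332726
exp(-rT) = 0.99941707; exp(-qT) = 0.99683960
P = K * exp(-rT) * N(-d2) - S_0 * exp(-qT) * N(-d1)
N(-d1) = 0.84472272; N(-d2) = 0.86066841
P = 54.9800 * 0.99941707 * 0.86066841 - 51.2600 * 0.99683960 * 0.84472272 = 4.1283

Answer: Price = 4.1283


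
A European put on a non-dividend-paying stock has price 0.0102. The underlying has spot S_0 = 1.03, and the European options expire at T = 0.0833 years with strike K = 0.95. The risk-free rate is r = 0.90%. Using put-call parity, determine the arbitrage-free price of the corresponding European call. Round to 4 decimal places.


Put-call parity: C - P = S_0 * exp(-qT) - K * exp(-rT).
S_0 * exp(-qT) = 1.0300 * 1.00000000 = 1.03000000
K * exp(-rT) = 0.9500 * 0.99925058 = 0.94928805
C = P + S*exp(-qT) - K*exp(-rT)
C = 0.0102 + 1.03000000 - 0.94928805 = 0.0909

Answer: Call price = 0.0909


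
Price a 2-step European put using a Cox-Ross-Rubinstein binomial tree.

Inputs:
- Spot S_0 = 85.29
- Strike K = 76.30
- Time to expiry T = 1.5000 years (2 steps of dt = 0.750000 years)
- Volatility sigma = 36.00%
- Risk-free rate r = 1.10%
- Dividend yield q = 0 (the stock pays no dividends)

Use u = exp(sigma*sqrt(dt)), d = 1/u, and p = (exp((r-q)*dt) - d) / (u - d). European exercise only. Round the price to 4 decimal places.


Answer: Price = V(0,0) = 9.5767

Derivation:
dt = T/N = 0.750000
u = exp(sigma*sqrt(dt)) = 1.365839; d = 1/u = 0.732151
p = (exp((r-q)*dt) - d) / (u - d) = 0.435756
Discount per step: exp(-r*dt) = 0.991784
Stock lattice S(k, i) with i counting down-moves:
  k=0: S(0,0) = 85.2900
  k=1: S(1,0) = 116.4924; S(1,1) = 62.4451
  k=2: S(2,0) = 159.1100; S(2,1) = 85.2900; S(2,2) = 45.7192
Terminal payoffs V(N, i) = max(K - S_T, 0):
  V(2,0) = 0.000000; V(2,1) = 0.000000; V(2,2) = 30.580773
Backward induction: V(k, i) = exp(-r*dt) * [p * V(k+1, i) + (1-p) * V(k+1, i+1)].
  V(1,0) = exp(-r*dt) * [p*0.000000 + (1-p)*0.000000] = 0.000000
  V(1,1) = exp(-r*dt) * [p*0.000000 + (1-p)*30.580773] = 17.113255
  V(0,0) = exp(-r*dt) * [p*0.000000 + (1-p)*17.113255] = 9.576720


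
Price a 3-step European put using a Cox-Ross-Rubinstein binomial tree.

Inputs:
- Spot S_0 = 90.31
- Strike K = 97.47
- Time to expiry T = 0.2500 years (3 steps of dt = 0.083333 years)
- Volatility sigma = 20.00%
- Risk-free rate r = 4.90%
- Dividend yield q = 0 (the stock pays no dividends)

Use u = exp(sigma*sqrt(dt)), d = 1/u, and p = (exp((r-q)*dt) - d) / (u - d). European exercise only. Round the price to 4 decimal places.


dt = T/N = 0.083333
u = exp(sigma*sqrt(dt)) = 1.059434; d = 1/u = 0.943900
p = (exp((r-q)*dt) - d) / (u - d) = 0.520986
Discount per step: exp(-r*dt) = 0.995925
Stock lattice S(k, i) with i counting down-moves:
  k=0: S(0,0) = 90.3100
  k=1: S(1,0) = 95.6775; S(1,1) = 85.2436
  k=2: S(2,0) = 101.3640; S(2,1) = 90.3100; S(2,2) = 80.4614
  k=3: S(3,0) = 107.3885; S(3,1) = 95.6775; S(3,2) = 85.2436; S(3,3) = 75.9476
Terminal payoffs V(N, i) = max(K - S_T, 0):
  V(3,0) = 0.000000; V(3,1) = 1.792494; V(3,2) = 12.226389; V(3,3) = 21.522439
Backward induction: V(k, i) = exp(-r*dt) * [p * V(k+1, i) + (1-p) * V(k+1, i+1)].
  V(2,0) = exp(-r*dt) * [p*0.000000 + (1-p)*1.792494] = 0.855132
  V(2,1) = exp(-r*dt) * [p*1.792494 + (1-p)*12.226389] = 6.762809
  V(2,2) = exp(-r*dt) * [p*12.226389 + (1-p)*21.522439] = 16.611363
  V(1,0) = exp(-r*dt) * [p*0.855132 + (1-p)*6.762809] = 3.669978
  V(1,1) = exp(-r*dt) * [p*6.762809 + (1-p)*16.611363] = 11.433626
  V(0,0) = exp(-r*dt) * [p*3.669978 + (1-p)*11.433626] = 7.358767

Answer: Price = V(0,0) = 7.3588


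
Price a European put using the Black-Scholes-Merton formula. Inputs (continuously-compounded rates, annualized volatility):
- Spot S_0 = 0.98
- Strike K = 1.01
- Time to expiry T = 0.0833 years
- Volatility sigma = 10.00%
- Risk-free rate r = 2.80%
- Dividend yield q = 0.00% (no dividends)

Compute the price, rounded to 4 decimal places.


d1 = (ln(S/K) + (r - q + 0.5*sigma^2) * T) / (sigma * sqrt(T)) = -0.94949711
d2 = d1 - sigma * sqrt(T) = -0.97835885
exp(-rT) = 0.99767032; exp(-qT) = 1.00000000
P = K * exp(-rT) * N(-d2) - S_0 * exp(-qT) * N(-d1)
N(-d1) = 0.82881608; N(-d2) = 0.83605156
P = 1.0100 * 0.99767032 * 0.83605156 - 0.9800 * 1.00000000 * 0.82881608 = 0.0302

Answer: Price = 0.0302


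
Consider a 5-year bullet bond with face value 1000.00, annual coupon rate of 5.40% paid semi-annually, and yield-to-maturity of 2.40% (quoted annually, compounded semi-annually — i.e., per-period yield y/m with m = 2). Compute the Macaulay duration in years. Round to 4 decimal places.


Coupon per period c = face * coupon_rate / m = 27.000000
Periods per year m = 2; per-period yield y/m = 0.012000
Number of cashflows N = 10
Cashflows (t years, CF_t, discount factor 1/(1+y/m)^(m*t), PV):
  t = 0.5000: CF_t = 27.000000, DF = 0.988142, PV = 26.679842
  t = 1.0000: CF_t = 27.000000, DF = 0.976425, PV = 26.363480
  t = 1.5000: CF_t = 27.000000, DF = 0.964847, PV = 26.050870
  t = 2.0000: CF_t = 27.000000, DF = 0.953406, PV = 25.741966
  t = 2.5000: CF_t = 27.000000, DF = 0.942101, PV = 25.436725
  t = 3.0000: CF_t = 27.000000, DF = 0.930930, PV = 25.135104
  t = 3.5000: CF_t = 27.000000, DF = 0.919891, PV = 24.837059
  t = 4.0000: CF_t = 27.000000, DF = 0.908983, PV = 24.542549
  t = 4.5000: CF_t = 27.000000, DF = 0.898205, PV = 24.251530
  t = 5.0000: CF_t = 1027.000000, DF = 0.887554, PV = 911.518146
Price P = sum_t PV_t = 1140.557272
Macaulay numerator sum_t t * PV_t:
  t * PV_t at t = 0.5000: 13.339921
  t * PV_t at t = 1.0000: 26.363480
  t * PV_t at t = 1.5000: 39.076305
  t * PV_t at t = 2.0000: 51.483932
  t * PV_t at t = 2.5000: 63.591814
  t * PV_t at t = 3.0000: 75.405312
  t * PV_t at t = 3.5000: 86.929708
  t * PV_t at t = 4.0000: 98.170195
  t * PV_t at t = 4.5000: 109.131887
  t * PV_t at t = 5.0000: 4557.590728
Macaulay duration D = (sum_t t * PV_t) / P = 5121.083282 / 1140.557272 = 4.489983

Answer: Macaulay duration = 4.4900 years


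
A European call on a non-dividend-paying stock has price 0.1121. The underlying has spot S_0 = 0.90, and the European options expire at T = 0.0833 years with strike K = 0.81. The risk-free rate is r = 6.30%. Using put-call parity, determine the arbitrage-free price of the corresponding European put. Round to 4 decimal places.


Answer: Put price = 0.0179

Derivation:
Put-call parity: C - P = S_0 * exp(-qT) - K * exp(-rT).
S_0 * exp(-qT) = 0.9000 * 1.00000000 = 0.90000000
K * exp(-rT) = 0.8100 * 0.99476585 = 0.80576034
P = C - S*exp(-qT) + K*exp(-rT)
P = 0.1121 - 0.90000000 + 0.80576034 = 0.0179


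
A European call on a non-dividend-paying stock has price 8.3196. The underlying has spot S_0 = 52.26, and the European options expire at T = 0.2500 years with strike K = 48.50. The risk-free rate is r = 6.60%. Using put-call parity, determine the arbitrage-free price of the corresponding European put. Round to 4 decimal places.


Put-call parity: C - P = S_0 * exp(-qT) - K * exp(-rT).
S_0 * exp(-qT) = 52.2600 * 1.00000000 = 52.26000000
K * exp(-rT) = 48.5000 * 0.98363538 = 47.70631590
P = C - S*exp(-qT) + K*exp(-rT)
P = 8.3196 - 52.26000000 + 47.70631590 = 3.7659

Answer: Put price = 3.7659


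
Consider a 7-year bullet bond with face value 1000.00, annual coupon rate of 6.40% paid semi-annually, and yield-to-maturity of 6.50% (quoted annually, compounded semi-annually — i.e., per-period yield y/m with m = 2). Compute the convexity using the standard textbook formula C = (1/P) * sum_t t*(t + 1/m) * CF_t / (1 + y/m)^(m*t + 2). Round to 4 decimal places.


Coupon per period c = face * coupon_rate / m = 32.000000
Periods per year m = 2; per-period yield y/m = 0.032500
Number of cashflows N = 14
Cashflows (t years, CF_t, discount factor 1/(1+y/m)^(m*t), PV):
  t = 0.5000: CF_t = 32.000000, DF = 0.968523, PV = 30.992736
  t = 1.0000: CF_t = 32.000000, DF = 0.938037, PV = 30.017178
  t = 1.5000: CF_t = 32.000000, DF = 0.908510, PV = 29.072327
  t = 2.0000: CF_t = 32.000000, DF = 0.879913, PV = 28.157218
  t = 2.5000: CF_t = 32.000000, DF = 0.852216, PV = 27.270913
  t = 3.0000: CF_t = 32.000000, DF = 0.825391, PV = 26.412506
  t = 3.5000: CF_t = 32.000000, DF = 0.799410, PV = 25.581120
  t = 4.0000: CF_t = 32.000000, DF = 0.774247, PV = 24.775903
  t = 4.5000: CF_t = 32.000000, DF = 0.749876, PV = 23.996032
  t = 5.0000: CF_t = 32.000000, DF = 0.726272, PV = 23.240709
  t = 5.5000: CF_t = 32.000000, DF = 0.703411, PV = 22.509161
  t = 6.0000: CF_t = 32.000000, DF = 0.681270, PV = 21.800641
  t = 6.5000: CF_t = 32.000000, DF = 0.659826, PV = 21.114422
  t = 7.0000: CF_t = 1032.000000, DF = 0.639056, PV = 659.506154
Price P = sum_t PV_t = 994.447021
Convexity numerator sum_t t*(t + 1/m) * CF_t / (1+y/m)^(m*t + 2):
  t = 0.5000: term = 14.536164
  t = 1.0000: term = 42.235826
  t = 1.5000: term = 81.812739
  t = 2.0000: term = 132.062532
  t = 2.5000: term = 191.858400
  t = 3.0000: term = 260.146984
  t = 3.5000: term = 335.944450
  t = 4.0000: term = 418.332764
  t = 4.5000: term = 506.456131
  t = 5.0000: term = 599.517615
  t = 5.5000: term = 696.775921
  t = 6.0000: term = 797.542326
  t = 6.5000: term = 901.177770
  t = 7.0000: term = 32478.654957
Convexity = (1/P) * sum = 37457.054579 / 994.447021 = 37.666214

Answer: Convexity = 37.6662


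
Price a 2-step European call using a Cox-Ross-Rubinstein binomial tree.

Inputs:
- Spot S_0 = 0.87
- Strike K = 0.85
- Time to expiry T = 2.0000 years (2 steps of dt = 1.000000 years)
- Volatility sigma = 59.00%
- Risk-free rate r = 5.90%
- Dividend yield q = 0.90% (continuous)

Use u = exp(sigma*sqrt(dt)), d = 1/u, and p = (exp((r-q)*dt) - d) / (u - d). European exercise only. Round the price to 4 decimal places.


dt = T/N = 1.000000
u = exp(sigma*sqrt(dt)) = 1.803988; d = 1/u = 0.554327
p = (exp((r-q)*dt) - d) / (u - d) = 0.397663
Discount per step: exp(-r*dt) = 0.942707
Stock lattice S(k, i) with i counting down-moves:
  k=0: S(0,0) = 0.8700
  k=1: S(1,0) = 1.5695; S(1,1) = 0.4823
  k=2: S(2,0) = 2.8313; S(2,1) = 0.8700; S(2,2) = 0.2673
Terminal payoffs V(N, i) = max(S_T - K, 0):
  V(2,0) = 1.981306; V(2,1) = 0.020000; V(2,2) = 0.000000
Backward induction: V(k, i) = exp(-r*dt) * [p * V(k+1, i) + (1-p) * V(k+1, i+1)].
  V(1,0) = exp(-r*dt) * [p*1.981306 + (1-p)*0.020000] = 0.754107
  V(1,1) = exp(-r*dt) * [p*0.020000 + (1-p)*0.000000] = 0.007498
  V(0,0) = exp(-r*dt) * [p*0.754107 + (1-p)*0.007498] = 0.286957

Answer: Price = V(0,0) = 0.2870


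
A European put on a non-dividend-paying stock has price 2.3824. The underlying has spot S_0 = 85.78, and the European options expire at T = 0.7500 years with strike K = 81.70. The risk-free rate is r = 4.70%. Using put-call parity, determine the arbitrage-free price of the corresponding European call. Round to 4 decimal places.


Answer: Call price = 9.2922

Derivation:
Put-call parity: C - P = S_0 * exp(-qT) - K * exp(-rT).
S_0 * exp(-qT) = 85.7800 * 1.00000000 = 85.78000000
K * exp(-rT) = 81.7000 * 0.96536405 = 78.87024248
C = P + S*exp(-qT) - K*exp(-rT)
C = 2.3824 + 85.78000000 - 78.87024248 = 9.2922


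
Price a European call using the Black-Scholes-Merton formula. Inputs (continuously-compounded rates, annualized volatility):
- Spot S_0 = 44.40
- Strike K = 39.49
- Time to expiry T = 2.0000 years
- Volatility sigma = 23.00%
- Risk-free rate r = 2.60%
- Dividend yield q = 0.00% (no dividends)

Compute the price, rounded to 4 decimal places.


Answer: Price = 9.4370

Derivation:
d1 = (ln(S/K) + (r - q + 0.5*sigma^2) * T) / (sigma * sqrt(T)) = 0.68279459
d2 = d1 - sigma * sqrt(T) = 0.35752547
exp(-rT) = 0.94932887; exp(-qT) = 1.00000000
C = S_0 * exp(-qT) * N(d1) - K * exp(-rT) * N(d2)
N(d1) = 0.75263167; N(d2) = 0.63965077
C = 44.4000 * 1.00000000 * 0.75263167 - 39.4900 * 0.94932887 * 0.63965077 = 9.4370


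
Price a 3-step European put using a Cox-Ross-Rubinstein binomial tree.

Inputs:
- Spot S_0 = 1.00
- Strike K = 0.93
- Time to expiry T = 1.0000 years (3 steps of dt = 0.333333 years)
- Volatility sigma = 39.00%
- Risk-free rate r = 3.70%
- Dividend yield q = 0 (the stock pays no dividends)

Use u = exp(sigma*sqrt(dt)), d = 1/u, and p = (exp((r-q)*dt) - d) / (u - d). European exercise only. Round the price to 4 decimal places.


Answer: Price = V(0,0) = 0.1101

Derivation:
dt = T/N = 0.333333
u = exp(sigma*sqrt(dt)) = 1.252531; d = 1/u = 0.798383
p = (exp((r-q)*dt) - d) / (u - d) = 0.471270
Discount per step: exp(-r*dt) = 0.987742
Stock lattice S(k, i) with i counting down-moves:
  k=0: S(0,0) = 1.0000
  k=1: S(1,0) = 1.2525; S(1,1) = 0.7984
  k=2: S(2,0) = 1.5688; S(2,1) = 1.0000; S(2,2) = 0.6374
  k=3: S(3,0) = 1.9650; S(3,1) = 1.2525; S(3,2) = 0.7984; S(3,3) = 0.5089
Terminal payoffs V(N, i) = max(K - S_T, 0):
  V(3,0) = 0.000000; V(3,1) = 0.000000; V(3,2) = 0.131617; V(3,3) = 0.421098
Backward induction: V(k, i) = exp(-r*dt) * [p * V(k+1, i) + (1-p) * V(k+1, i+1)].
  V(2,0) = exp(-r*dt) * [p*0.000000 + (1-p)*0.000000] = 0.000000
  V(2,1) = exp(-r*dt) * [p*0.000000 + (1-p)*0.131617] = 0.068737
  V(2,2) = exp(-r*dt) * [p*0.131617 + (1-p)*0.421098] = 0.281185
  V(1,0) = exp(-r*dt) * [p*0.000000 + (1-p)*0.068737] = 0.035898
  V(1,1) = exp(-r*dt) * [p*0.068737 + (1-p)*0.281185] = 0.178845
  V(0,0) = exp(-r*dt) * [p*0.035898 + (1-p)*0.178845] = 0.110112


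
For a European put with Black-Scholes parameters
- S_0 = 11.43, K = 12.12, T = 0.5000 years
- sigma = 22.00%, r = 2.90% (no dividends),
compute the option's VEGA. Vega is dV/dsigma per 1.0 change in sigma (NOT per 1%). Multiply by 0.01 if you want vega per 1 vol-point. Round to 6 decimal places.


d1 = -0.2058034469; d2 = -0.3613669387
phi(d1) = 0.3905825007; exp(-qT) = 1.0000000000; exp(-rT) = 0.9856046187
Vega = S * exp(-qT) * phi(d1) * sqrt(T) = 11.4300 * 1.0000000000 * 0.3905825007 * 0.7071067812 = 3.156778

Answer: Vega = 3.156778


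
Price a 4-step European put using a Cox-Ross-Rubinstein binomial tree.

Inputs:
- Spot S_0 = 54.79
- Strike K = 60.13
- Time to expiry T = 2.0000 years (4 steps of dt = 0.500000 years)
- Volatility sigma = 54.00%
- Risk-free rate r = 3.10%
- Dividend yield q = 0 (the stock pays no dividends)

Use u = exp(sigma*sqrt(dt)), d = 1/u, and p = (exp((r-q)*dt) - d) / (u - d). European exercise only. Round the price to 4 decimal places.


dt = T/N = 0.500000
u = exp(sigma*sqrt(dt)) = 1.464974; d = 1/u = 0.682606
p = (exp((r-q)*dt) - d) / (u - d) = 0.425650
Discount per step: exp(-r*dt) = 0.984620
Stock lattice S(k, i) with i counting down-moves:
  k=0: S(0,0) = 54.7900
  k=1: S(1,0) = 80.2659; S(1,1) = 37.4000
  k=2: S(2,0) = 117.5875; S(2,1) = 54.7900; S(2,2) = 25.5294
  k=3: S(3,0) = 172.2627; S(3,1) = 80.2659; S(3,2) = 37.4000; S(3,3) = 17.4265
  k=4: S(4,0) = 252.3604; S(4,1) = 117.5875; S(4,2) = 54.7900; S(4,3) = 25.5294; S(4,4) = 11.8955
Terminal payoffs V(N, i) = max(K - S_T, 0):
  V(4,0) = 0.000000; V(4,1) = 0.000000; V(4,2) = 5.340000; V(4,3) = 34.600558; V(4,4) = 48.234537
Backward induction: V(k, i) = exp(-r*dt) * [p * V(k+1, i) + (1-p) * V(k+1, i+1)].
  V(3,0) = exp(-r*dt) * [p*0.000000 + (1-p)*0.000000] = 0.000000
  V(3,1) = exp(-r*dt) * [p*0.000000 + (1-p)*5.340000] = 3.019858
  V(3,2) = exp(-r*dt) * [p*5.340000 + (1-p)*34.600558] = 21.805196
  V(3,3) = exp(-r*dt) * [p*34.600558 + (1-p)*48.234537] = 41.778624
  V(2,0) = exp(-r*dt) * [p*0.000000 + (1-p)*3.019858] = 1.707779
  V(2,1) = exp(-r*dt) * [p*3.019858 + (1-p)*21.805196] = 13.596829
  V(2,2) = exp(-r*dt) * [p*21.805196 + (1-p)*41.778624] = 32.765124
  V(1,0) = exp(-r*dt) * [p*1.707779 + (1-p)*13.596829] = 8.404967
  V(1,1) = exp(-r*dt) * [p*13.596829 + (1-p)*32.765124] = 24.227690
  V(0,0) = exp(-r*dt) * [p*8.404967 + (1-p)*24.227690] = 17.223705

Answer: Price = V(0,0) = 17.2237


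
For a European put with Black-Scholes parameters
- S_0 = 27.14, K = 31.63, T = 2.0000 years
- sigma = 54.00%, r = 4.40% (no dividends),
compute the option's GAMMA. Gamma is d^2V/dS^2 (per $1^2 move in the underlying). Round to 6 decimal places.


d1 = 0.2965954380; d2 = -0.4670798857
phi(d1) = 0.3817753394; exp(-qT) = 1.0000000000; exp(-rT) = 0.9157608767
Gamma = exp(-qT) * phi(d1) / (S * sigma * sqrt(T)) = 1.0000000000 * 0.3817753394 / (27.1400 * 0.5400 * 1.4142135624) = 0.018420

Answer: Gamma = 0.018420
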